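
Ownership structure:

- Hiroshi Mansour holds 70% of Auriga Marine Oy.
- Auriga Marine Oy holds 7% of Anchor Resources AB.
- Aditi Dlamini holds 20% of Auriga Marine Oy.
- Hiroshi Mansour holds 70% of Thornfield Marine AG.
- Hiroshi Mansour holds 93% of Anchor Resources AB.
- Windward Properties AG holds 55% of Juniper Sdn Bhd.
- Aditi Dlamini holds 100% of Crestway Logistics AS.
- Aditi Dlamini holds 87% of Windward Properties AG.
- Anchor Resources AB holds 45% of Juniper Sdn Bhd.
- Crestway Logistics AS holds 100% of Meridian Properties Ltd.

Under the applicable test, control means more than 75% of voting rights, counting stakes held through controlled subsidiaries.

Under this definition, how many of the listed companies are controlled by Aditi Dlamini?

3

Aditi holds 87% of Windward, so Aditi controls Windward.
Aditi holds 100% of Crestway, so Aditi controls Crestway.
Crestway holds 100% of Meridian, so Aditi controls Meridian.
No other company's threshold is met.
Aditi controls 3 companies.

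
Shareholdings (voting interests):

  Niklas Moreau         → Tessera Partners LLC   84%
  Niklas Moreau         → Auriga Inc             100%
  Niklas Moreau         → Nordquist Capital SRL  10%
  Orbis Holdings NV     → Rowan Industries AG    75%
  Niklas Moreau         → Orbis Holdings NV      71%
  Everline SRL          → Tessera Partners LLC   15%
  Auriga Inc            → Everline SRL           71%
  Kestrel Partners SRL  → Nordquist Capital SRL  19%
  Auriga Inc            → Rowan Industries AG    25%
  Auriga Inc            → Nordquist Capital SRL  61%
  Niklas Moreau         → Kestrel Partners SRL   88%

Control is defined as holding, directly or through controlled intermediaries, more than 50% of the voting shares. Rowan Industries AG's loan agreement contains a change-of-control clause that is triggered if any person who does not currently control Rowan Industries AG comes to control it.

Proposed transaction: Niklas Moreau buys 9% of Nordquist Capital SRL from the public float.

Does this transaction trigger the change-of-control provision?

No

The purchase changes only Niklas's holdings, so Niklas is the only person who could newly come to control Rowan.
Niklas holds 100% of Auriga, so Niklas controls Auriga.
Niklas holds 71% of Orbis, so Niklas controls Orbis.
Auriga and Orbis together hold 25% + 75% = 100% of Rowan, so Niklas controls Rowan.
So Niklas already controls Rowan before the transaction.
After the purchase, Niklas's direct stake in Nordquist rises to 10% + 9% = 19%.
Niklas controlled Rowan already, so this is not a new person acquiring control; every other person's position is unchanged or reduced.
No new person acquires control, so the clause is not triggered.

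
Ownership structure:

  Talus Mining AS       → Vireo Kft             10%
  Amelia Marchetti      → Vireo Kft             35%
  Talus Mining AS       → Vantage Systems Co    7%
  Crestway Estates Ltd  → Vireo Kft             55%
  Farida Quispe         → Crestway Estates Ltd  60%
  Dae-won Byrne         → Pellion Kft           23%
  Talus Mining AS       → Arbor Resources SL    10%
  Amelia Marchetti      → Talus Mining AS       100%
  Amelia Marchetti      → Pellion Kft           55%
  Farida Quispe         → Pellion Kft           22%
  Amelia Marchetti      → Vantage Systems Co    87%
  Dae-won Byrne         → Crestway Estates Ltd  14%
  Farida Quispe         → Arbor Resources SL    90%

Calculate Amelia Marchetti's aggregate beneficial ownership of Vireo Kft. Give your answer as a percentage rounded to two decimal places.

45.00%

Amelia reaches Vireo along 2 paths.
Via Talus: 100% × 10% = 10%.
Direct stake: 35% = 35%.
Total: 10% + 35% = 45%.
Rounded: 45.00%.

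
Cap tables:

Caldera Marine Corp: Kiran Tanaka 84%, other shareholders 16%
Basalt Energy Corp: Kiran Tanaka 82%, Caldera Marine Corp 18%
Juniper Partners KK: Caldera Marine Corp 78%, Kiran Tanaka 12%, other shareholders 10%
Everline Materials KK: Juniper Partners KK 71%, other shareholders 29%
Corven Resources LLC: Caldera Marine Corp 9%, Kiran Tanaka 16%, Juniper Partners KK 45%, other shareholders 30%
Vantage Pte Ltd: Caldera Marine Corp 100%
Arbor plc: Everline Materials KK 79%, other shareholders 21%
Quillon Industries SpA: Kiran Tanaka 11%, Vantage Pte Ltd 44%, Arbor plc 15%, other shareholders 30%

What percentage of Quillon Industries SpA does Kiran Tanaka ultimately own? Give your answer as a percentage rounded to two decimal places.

Kiran reaches Quillon along 4 paths.
Direct stake: 11% = 11%.
Via Caldera → Vantage: 84% × 100% × 44% = 36.96%.
Via Caldera → Juniper → Everline → Arbor: 84% × 78% × 71% × 79% × 15% = 5.5125252%.
Via Juniper → Everline → Arbor: 12% × 71% × 79% × 15% = 1.00962%.
Total: 11% + 36.96% + 5.5125252% + 1.00962% = 54.4821452%.
Rounded: 54.48%.

54.48%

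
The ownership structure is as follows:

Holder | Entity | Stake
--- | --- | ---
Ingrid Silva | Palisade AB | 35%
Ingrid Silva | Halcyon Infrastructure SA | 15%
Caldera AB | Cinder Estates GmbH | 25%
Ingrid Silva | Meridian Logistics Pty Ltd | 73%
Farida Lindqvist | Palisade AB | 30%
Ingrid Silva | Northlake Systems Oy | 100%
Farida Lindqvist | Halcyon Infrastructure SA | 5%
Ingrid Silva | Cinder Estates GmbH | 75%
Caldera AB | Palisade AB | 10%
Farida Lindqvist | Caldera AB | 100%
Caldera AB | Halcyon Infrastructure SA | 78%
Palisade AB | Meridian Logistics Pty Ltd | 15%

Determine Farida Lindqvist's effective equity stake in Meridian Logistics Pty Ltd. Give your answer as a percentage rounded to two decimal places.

Farida reaches Meridian along 2 paths.
Via Palisade: 30% × 15% = 4.5%.
Via Caldera → Palisade: 100% × 10% × 15% = 1.5%.
Total: 4.5% + 1.5% = 6%.
Rounded: 6.00%.

6.00%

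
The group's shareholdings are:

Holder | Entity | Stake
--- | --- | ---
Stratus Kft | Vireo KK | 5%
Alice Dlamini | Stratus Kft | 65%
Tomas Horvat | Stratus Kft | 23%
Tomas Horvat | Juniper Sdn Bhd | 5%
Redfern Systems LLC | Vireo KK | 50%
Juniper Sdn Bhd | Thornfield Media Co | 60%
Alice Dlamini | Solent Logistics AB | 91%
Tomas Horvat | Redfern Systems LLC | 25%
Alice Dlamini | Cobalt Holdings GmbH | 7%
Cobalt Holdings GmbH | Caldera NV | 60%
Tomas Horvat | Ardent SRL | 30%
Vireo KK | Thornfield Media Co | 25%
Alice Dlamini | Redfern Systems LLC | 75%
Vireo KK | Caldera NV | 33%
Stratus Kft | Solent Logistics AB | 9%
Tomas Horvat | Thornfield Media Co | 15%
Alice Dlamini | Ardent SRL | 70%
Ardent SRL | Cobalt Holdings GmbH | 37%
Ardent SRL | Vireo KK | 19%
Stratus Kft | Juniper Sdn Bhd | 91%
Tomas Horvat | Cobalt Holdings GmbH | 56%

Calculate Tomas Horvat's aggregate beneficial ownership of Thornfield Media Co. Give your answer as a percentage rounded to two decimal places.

35.40%

Tomas reaches Thornfield along 6 paths.
Via Stratus → Vireo: 23% × 5% × 25% = 0.2875%.
Via Redfern → Vireo: 25% × 50% × 25% = 3.125%.
Via Ardent → Vireo: 30% × 19% × 25% = 1.425%.
Via Stratus → Juniper: 23% × 91% × 60% = 12.558%.
Via Juniper: 5% × 60% = 3%.
Direct stake: 15% = 15%.
Total: 0.2875% + 3.125% + 1.425% + 12.558% + 3% + 15% = 35.3955%.
Rounded: 35.40%.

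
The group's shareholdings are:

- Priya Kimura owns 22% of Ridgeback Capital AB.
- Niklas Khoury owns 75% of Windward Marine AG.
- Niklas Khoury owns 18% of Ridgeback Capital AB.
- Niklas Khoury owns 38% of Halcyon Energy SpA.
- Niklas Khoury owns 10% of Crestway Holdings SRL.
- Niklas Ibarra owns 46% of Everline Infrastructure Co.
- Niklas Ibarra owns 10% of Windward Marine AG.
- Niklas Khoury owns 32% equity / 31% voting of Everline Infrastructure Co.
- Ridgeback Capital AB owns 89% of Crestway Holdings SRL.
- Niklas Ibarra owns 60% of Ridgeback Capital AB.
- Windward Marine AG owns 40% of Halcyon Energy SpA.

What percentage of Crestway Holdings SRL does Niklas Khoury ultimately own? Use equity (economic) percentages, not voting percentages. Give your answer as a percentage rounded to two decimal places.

Niklas Khoury reaches Crestway along 2 paths.
Direct stake: 10% = 10%.
Via Ridgeback: 18% × 89% = 16.02%.
Total: 10% + 16.02% = 26.02%.

26.02%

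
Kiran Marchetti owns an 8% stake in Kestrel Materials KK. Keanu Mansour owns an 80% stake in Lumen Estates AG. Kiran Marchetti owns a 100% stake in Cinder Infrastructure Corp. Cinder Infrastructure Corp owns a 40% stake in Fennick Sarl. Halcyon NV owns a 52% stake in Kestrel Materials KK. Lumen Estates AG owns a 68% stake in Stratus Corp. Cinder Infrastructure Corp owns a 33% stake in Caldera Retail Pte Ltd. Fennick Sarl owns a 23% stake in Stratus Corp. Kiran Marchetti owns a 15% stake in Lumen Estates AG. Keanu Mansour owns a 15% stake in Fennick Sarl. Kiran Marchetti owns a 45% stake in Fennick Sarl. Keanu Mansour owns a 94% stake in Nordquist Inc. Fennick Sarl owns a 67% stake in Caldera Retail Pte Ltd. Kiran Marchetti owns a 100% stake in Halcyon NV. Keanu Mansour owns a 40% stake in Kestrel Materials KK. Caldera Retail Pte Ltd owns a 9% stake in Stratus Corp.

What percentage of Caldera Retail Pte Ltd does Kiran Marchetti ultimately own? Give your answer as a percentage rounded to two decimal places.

89.95%

Kiran reaches Caldera along 3 paths.
Via Cinder: 100% × 33% = 33%.
Via Cinder → Fennick: 100% × 40% × 67% = 26.8%.
Via Fennick: 45% × 67% = 30.15%.
Total: 33% + 26.8% + 30.15% = 89.95%.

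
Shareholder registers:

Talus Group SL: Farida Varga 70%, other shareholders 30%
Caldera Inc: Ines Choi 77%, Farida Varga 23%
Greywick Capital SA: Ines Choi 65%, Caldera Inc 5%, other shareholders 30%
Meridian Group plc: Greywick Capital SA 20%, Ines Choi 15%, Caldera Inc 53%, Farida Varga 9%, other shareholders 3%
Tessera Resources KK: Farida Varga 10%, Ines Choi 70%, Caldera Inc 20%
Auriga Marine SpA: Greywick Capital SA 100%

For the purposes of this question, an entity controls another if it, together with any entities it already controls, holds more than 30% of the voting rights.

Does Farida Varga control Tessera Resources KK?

No

Farida holds 70% of Talus, so Farida controls Talus.
In Tessera, Farida's side holds only 10%, not > 30%.
So Farida does not control Tessera.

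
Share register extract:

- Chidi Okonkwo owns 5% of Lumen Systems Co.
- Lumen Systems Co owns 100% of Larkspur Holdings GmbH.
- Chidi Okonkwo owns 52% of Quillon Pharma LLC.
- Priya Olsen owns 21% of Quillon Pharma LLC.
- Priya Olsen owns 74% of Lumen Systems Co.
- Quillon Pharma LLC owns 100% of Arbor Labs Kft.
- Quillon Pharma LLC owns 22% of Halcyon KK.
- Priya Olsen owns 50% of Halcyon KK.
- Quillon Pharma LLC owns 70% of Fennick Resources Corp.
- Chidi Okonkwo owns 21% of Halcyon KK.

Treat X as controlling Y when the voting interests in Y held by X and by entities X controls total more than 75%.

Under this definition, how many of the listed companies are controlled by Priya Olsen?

Priya's largest direct stake is 74% in Lumen, which does not meet the threshold.
Priya controls 0 companies.

0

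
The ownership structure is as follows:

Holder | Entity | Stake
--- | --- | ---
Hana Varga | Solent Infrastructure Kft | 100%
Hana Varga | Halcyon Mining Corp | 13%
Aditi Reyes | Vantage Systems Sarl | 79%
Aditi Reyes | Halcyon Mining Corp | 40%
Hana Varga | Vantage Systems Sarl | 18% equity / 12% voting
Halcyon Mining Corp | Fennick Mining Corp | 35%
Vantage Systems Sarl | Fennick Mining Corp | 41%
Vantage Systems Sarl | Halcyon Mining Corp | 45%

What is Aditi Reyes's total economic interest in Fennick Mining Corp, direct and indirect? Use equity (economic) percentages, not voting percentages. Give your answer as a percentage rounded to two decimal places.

Aditi reaches Fennick along 3 paths.
Via Vantage → Halcyon: 79% × 45% × 35% = 12.4425%.
Via Halcyon: 40% × 35% = 14%.
Via Vantage: 79% × 41% = 32.39%.
Total: 12.4425% + 14% + 32.39% = 58.8325%.
Rounded: 58.83%.

58.83%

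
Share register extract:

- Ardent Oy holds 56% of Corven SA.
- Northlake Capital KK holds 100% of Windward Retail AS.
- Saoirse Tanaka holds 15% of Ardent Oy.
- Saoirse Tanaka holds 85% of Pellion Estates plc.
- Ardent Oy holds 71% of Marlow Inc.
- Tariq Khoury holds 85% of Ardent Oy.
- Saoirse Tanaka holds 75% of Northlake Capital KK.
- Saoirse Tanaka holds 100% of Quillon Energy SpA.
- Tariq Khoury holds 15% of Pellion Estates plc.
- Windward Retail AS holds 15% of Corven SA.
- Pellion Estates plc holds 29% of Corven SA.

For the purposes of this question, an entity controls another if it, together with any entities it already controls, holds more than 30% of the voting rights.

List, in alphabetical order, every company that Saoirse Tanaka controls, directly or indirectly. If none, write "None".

Corven SA, Northlake Capital KK, Pellion Estates plc, Quillon Energy SpA, Windward Retail AS

Saoirse holds 75% of Northlake, so Saoirse controls Northlake.
Saoirse holds 100% of Quillon, so Saoirse controls Quillon.
Saoirse holds 85% of Pellion, so Saoirse controls Pellion.
Northlake holds 100% of Windward, so Saoirse controls Windward.
Windward and Pellion together hold 15% + 29% = 44% of Corven, so Saoirse controls Corven.
No other company's threshold is met.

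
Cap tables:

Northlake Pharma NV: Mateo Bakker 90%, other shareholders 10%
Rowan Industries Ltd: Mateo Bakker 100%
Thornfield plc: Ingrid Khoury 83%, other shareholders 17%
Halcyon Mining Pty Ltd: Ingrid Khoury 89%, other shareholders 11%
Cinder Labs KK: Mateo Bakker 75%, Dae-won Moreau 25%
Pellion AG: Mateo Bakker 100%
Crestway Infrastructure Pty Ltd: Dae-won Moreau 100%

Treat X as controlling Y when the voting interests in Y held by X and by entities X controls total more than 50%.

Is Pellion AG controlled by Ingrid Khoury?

Ingrid holds 83% of Thornfield, so Ingrid controls Thornfield.
Ingrid holds 89% of Halcyon, so Ingrid controls Halcyon.
Neither Ingrid nor any entity Ingrid controls holds any voting interest in Pellion.
So Ingrid does not control Pellion.

No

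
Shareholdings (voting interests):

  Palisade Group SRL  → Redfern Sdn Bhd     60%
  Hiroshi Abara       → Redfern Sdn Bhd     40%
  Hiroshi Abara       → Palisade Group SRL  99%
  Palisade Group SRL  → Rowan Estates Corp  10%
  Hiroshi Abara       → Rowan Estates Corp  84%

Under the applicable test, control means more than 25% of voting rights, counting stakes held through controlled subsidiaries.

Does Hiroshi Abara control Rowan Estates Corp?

Yes

Hiroshi holds 99% of Palisade, so Hiroshi controls Palisade.
Palisade and Hiroshi together hold 10% + 84% = 94% of Rowan, so Hiroshi controls Rowan.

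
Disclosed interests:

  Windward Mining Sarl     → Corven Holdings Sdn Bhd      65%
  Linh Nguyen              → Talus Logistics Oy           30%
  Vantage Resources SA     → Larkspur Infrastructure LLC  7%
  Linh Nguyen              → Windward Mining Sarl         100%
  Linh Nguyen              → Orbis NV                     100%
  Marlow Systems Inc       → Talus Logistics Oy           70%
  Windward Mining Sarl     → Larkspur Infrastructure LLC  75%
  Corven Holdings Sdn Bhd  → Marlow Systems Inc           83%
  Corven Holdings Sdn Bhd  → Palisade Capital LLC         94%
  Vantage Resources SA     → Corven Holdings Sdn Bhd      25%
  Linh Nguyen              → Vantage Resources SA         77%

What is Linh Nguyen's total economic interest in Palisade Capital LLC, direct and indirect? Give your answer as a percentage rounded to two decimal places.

79.20%

Linh reaches Palisade along 2 paths.
Via Windward → Corven: 100% × 65% × 94% = 61.1%.
Via Vantage → Corven: 77% × 25% × 94% = 18.095%.
Total: 61.1% + 18.095% = 79.195%.
Rounded: 79.20%.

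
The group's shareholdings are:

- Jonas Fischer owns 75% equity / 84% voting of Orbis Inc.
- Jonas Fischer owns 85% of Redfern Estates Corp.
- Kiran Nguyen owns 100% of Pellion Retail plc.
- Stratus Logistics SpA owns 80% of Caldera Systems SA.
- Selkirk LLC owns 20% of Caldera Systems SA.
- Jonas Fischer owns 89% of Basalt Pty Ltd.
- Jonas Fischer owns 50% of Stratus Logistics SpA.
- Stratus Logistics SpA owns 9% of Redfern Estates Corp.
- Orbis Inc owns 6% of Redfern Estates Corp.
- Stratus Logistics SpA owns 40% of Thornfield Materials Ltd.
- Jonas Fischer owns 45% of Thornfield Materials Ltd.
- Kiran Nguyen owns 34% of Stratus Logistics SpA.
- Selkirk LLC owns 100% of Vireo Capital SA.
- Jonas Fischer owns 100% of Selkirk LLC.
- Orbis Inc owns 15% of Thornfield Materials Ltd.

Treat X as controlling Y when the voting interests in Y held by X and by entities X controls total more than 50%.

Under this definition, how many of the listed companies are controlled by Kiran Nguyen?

Kiran holds 100% of Pellion, so Kiran controls Pellion.
No other company's threshold is met.
Kiran controls 1 company.

1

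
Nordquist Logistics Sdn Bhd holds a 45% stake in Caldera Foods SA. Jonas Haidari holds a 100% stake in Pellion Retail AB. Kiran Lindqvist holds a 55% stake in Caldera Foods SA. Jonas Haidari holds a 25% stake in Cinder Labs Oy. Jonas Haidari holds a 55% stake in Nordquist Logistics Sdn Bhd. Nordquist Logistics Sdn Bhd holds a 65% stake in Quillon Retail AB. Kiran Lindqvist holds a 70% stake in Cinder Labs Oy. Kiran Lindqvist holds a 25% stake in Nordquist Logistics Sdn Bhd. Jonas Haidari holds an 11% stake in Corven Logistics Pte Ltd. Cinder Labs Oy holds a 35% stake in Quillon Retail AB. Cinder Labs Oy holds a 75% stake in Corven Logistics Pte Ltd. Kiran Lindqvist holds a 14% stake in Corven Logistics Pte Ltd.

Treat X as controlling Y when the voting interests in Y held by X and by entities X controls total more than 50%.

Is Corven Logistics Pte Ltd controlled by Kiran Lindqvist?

Kiran holds 70% of Cinder, so Kiran controls Cinder.
Kiran and Cinder together hold 14% + 75% = 89% of Corven, so Kiran controls Corven.

Yes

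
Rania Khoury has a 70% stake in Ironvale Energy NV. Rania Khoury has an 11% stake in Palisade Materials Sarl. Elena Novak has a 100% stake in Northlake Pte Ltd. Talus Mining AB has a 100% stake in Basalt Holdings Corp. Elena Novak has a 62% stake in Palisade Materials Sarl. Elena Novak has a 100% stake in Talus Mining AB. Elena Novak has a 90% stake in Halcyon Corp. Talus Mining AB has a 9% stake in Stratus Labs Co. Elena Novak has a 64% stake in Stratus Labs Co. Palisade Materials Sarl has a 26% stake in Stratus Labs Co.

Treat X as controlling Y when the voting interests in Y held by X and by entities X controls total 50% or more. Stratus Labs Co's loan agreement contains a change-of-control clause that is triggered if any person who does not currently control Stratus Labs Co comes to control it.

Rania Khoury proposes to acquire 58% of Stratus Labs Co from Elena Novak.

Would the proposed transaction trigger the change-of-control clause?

The purchase adds only to Rania's holdings (Elena's stake shrinks), so Rania is the only person who could newly come to control Stratus.
Rania holds 70% of Ironvale, so Rania controls Ironvale.
Neither Rania nor any entity Rania controls holds any voting interest in Stratus.
So before the transaction, Rania does not control Stratus.
After the purchase, Rania holds 58% of Stratus directly, and Elena's stake falls to 6%.
Rania holds 58% of Stratus, so Rania controls Stratus.
Rania did not control Stratus before and does after, so the clause is triggered.

Yes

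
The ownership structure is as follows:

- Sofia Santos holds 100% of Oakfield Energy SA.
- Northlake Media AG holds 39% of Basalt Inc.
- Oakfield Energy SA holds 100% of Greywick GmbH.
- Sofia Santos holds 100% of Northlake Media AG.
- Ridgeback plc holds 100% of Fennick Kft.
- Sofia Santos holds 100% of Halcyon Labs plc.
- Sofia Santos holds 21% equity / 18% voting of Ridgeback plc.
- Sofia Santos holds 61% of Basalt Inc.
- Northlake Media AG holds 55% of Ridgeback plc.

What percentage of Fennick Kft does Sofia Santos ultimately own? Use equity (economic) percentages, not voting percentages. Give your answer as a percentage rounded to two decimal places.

76.00%

Sofia reaches Fennick along 2 paths.
Via Northlake → Ridgeback: 100% × 55% × 100% = 55%.
Via Ridgeback: 21% × 100% = 21%.
Total: 55% + 21% = 76%.
Rounded: 76.00%.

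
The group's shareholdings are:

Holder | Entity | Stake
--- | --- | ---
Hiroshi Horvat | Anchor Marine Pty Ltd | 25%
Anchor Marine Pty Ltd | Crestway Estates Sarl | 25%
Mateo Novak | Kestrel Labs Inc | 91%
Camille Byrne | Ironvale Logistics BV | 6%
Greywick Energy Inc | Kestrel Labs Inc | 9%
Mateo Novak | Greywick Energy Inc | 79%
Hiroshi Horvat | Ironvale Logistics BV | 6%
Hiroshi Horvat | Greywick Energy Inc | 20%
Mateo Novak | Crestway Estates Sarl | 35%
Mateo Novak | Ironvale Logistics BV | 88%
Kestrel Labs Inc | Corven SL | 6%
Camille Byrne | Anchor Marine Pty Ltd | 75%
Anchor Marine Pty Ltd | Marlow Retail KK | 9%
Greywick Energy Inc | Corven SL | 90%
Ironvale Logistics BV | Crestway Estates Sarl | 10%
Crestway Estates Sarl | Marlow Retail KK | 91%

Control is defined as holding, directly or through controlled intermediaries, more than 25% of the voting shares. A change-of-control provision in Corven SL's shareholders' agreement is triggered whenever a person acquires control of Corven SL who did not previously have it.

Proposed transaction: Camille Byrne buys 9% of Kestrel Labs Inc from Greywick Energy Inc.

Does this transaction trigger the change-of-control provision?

The purchase adds only to Camille's holdings (Greywick's stake shrinks), so Camille is the only person who could newly come to control Corven.
Camille holds 75% of Anchor, so Camille controls Anchor.
Neither Camille nor any entity Camille controls holds any voting interest in Corven.
So before the transaction, Camille does not control Corven.
After the purchase, Camille holds 9% of Kestrel directly, and Greywick's stake falls to 0%.
Camille's side now holds 9% of Kestrel, not > 25%, so Camille still does not control Kestrel.
After the transaction, neither Camille nor any entity Camille controls holds a voting interest in Corven, so Camille still does not control it.
No new person acquires control, so the clause is not triggered.

No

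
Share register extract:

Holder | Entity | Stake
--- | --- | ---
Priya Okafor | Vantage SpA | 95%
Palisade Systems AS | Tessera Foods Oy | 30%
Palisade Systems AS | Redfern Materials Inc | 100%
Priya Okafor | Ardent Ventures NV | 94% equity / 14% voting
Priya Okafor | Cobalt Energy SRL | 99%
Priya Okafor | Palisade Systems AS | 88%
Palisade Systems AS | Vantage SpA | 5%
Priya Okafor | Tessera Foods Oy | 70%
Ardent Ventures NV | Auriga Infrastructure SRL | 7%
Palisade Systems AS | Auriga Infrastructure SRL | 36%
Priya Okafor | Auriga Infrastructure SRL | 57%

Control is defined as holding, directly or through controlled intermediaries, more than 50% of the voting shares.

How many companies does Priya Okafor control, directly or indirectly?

Priya holds 88% of Palisade, so Priya controls Palisade.
Priya and Palisade together hold 70% + 30% = 100% of Tessera, so Priya controls Tessera.
Priya and Palisade together hold 95% + 5% = 100% of Vantage, so Priya controls Vantage.
Priya holds 99% of Cobalt, so Priya controls Cobalt.
Palisade holds 100% of Redfern, so Priya controls Redfern.
Palisade and Priya together hold 36% + 57% = 93% of Auriga, so Priya controls Auriga.
No other company's threshold is met.
Priya controls 6 companies.

6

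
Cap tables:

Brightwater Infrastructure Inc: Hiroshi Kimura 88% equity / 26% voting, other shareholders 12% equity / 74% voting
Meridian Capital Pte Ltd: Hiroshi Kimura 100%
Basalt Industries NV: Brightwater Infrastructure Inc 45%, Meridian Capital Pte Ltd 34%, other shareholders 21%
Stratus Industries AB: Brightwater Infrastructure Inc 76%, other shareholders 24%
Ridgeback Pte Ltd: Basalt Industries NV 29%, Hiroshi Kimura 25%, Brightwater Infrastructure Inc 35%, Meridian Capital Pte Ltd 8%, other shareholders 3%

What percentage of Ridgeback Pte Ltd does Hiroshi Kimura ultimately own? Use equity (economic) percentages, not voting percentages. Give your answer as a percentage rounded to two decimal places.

Hiroshi reaches Ridgeback along 5 paths.
Via Brightwater → Basalt: 88% × 45% × 29% = 11.484%.
Via Meridian → Basalt: 100% × 34% × 29% = 9.86%.
Direct stake: 25% = 25%.
Via Brightwater: 88% × 35% = 30.8%.
Via Meridian: 100% × 8% = 8%.
Total: 11.484% + 9.86% + 25% + 30.8% + 8% = 85.144%.
Rounded: 85.14%.

85.14%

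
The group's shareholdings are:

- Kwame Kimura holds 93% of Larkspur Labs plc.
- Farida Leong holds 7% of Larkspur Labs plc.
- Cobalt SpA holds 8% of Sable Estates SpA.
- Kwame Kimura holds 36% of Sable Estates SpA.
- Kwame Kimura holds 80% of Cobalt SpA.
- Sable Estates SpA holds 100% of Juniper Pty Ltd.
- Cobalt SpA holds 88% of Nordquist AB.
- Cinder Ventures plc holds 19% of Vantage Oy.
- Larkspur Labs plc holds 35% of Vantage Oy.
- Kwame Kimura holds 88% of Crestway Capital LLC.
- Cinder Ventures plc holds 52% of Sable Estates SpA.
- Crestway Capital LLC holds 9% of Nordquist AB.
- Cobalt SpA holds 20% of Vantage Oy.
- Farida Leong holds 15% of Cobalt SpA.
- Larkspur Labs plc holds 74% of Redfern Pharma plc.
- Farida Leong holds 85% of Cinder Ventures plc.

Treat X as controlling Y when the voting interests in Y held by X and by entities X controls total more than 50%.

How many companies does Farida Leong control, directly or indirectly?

3

Farida holds 85% of Cinder, so Farida controls Cinder.
Cinder holds 52% of Sable, so Farida controls Sable.
Sable holds 100% of Juniper, so Farida controls Juniper.
No other company's threshold is met.
Farida controls 3 companies.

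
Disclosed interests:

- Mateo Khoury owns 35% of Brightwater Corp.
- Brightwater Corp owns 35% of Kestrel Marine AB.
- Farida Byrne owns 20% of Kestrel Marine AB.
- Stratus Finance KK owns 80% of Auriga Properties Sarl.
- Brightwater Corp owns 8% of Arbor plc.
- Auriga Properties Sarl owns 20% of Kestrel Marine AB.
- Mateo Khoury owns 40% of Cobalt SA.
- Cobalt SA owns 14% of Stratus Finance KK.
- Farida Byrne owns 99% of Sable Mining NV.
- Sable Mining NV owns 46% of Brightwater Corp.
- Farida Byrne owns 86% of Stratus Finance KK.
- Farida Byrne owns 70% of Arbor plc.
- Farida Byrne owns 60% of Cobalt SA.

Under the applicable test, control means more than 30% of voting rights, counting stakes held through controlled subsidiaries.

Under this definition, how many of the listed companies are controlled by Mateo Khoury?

3

Mateo holds 40% of Cobalt, so Mateo controls Cobalt.
Mateo holds 35% of Brightwater, so Mateo controls Brightwater.
Brightwater holds 35% of Kestrel, so Mateo controls Kestrel.
No other company's threshold is met.
Mateo controls 3 companies.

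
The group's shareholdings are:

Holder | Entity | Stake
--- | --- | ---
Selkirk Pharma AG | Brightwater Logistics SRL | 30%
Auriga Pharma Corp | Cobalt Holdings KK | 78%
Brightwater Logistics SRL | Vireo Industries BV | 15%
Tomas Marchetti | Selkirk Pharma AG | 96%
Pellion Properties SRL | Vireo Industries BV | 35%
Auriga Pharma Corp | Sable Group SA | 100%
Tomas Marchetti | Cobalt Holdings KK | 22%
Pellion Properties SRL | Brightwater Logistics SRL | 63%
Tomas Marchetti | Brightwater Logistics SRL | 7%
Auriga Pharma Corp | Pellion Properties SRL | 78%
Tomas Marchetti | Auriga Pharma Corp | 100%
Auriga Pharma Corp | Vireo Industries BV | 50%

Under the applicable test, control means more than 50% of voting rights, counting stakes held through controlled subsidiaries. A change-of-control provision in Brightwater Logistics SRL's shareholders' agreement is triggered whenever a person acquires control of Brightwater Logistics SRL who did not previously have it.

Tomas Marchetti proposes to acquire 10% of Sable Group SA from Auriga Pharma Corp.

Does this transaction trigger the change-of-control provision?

No

The purchase adds only to Tomas's holdings (Auriga's stake shrinks), so Tomas is the only person who could newly come to control Brightwater.
Tomas holds 96% of Selkirk, so Tomas controls Selkirk.
Tomas holds 100% of Auriga, so Tomas controls Auriga.
Auriga holds 78% of Pellion, so Tomas controls Pellion.
Selkirk and Tomas and Pellion together hold 30% + 7% + 63% = 100% of Brightwater, so Tomas controls Brightwater.
So Tomas already controls Brightwater before the transaction.
After the purchase, Tomas holds 10% of Sable directly, and Auriga's stake falls to 90%.
Tomas controlled Brightwater already, so this is not a new person acquiring control; every other person's position is unchanged or reduced.
No new person acquires control, so the clause is not triggered.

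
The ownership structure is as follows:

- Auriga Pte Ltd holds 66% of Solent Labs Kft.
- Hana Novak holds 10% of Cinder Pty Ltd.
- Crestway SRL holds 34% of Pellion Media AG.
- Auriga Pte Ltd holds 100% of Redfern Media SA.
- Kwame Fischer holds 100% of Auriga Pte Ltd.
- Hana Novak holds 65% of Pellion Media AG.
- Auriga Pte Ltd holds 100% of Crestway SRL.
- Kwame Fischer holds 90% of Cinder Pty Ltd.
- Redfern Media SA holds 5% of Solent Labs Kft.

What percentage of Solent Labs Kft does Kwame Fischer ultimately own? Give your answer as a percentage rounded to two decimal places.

Kwame reaches Solent along 2 paths.
Via Auriga → Redfern: 100% × 100% × 5% = 5%.
Via Auriga: 100% × 66% = 66%.
Total: 5% + 66% = 71%.
Rounded: 71.00%.

71.00%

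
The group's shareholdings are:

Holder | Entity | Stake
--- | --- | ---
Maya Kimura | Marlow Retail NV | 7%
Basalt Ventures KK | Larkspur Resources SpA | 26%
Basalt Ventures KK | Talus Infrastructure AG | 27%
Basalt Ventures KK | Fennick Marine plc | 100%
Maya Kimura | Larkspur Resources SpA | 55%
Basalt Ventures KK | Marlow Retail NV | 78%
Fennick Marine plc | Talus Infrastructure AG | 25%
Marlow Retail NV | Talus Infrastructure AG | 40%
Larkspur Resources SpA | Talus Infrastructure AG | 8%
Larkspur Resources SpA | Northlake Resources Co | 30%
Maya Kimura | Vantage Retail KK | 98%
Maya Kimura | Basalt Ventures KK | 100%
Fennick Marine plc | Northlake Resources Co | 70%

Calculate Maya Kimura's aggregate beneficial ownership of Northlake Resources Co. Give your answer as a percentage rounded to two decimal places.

94.30%

Maya reaches Northlake along 3 paths.
Via Larkspur: 55% × 30% = 16.5%.
Via Basalt → Larkspur: 100% × 26% × 30% = 7.8%.
Via Basalt → Fennick: 100% × 100% × 70% = 70%.
Total: 16.5% + 7.8% + 70% = 94.3%.
Rounded: 94.30%.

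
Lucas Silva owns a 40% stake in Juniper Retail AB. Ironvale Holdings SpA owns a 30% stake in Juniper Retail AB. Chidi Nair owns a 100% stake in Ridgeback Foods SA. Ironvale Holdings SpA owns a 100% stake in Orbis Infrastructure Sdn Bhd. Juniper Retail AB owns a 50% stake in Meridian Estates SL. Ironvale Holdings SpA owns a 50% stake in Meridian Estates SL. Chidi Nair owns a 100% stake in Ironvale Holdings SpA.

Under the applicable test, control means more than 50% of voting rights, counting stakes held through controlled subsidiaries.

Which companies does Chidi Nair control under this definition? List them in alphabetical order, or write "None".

Chidi holds 100% of Ironvale, so Chidi controls Ironvale.
Chidi holds 100% of Ridgeback, so Chidi controls Ridgeback.
Ironvale holds 100% of Orbis, so Chidi controls Orbis.
No other company's threshold is met.

Ironvale Holdings SpA, Orbis Infrastructure Sdn Bhd, Ridgeback Foods SA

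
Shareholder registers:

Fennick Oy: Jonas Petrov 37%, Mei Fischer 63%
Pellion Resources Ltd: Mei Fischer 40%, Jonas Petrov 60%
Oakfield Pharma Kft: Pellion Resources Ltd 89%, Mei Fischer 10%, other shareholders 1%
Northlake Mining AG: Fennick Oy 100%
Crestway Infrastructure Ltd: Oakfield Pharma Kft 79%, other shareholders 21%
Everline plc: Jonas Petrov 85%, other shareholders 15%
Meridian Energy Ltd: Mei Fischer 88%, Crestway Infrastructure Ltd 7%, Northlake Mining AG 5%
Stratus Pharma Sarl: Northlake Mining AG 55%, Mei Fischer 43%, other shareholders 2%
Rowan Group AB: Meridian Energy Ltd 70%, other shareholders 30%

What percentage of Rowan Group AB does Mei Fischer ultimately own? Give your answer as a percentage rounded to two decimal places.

Mei reaches Rowan along 4 paths.
Via Meridian: 88% × 70% = 61.6%.
Via Pellion → Oakfield → Crestway → Meridian: 40% × 89% × 79% × 7% × 70% = 1.378076%.
Via Oakfield → Crestway → Meridian: 10% × 79% × 7% × 70% = 0.3871%.
Via Fennick → Northlake → Meridian: 63% × 100% × 5% × 70% = 2.205%.
Total: 61.6% + 1.378076% + 0.3871% + 2.205% = 65.570176%.
Rounded: 65.57%.

65.57%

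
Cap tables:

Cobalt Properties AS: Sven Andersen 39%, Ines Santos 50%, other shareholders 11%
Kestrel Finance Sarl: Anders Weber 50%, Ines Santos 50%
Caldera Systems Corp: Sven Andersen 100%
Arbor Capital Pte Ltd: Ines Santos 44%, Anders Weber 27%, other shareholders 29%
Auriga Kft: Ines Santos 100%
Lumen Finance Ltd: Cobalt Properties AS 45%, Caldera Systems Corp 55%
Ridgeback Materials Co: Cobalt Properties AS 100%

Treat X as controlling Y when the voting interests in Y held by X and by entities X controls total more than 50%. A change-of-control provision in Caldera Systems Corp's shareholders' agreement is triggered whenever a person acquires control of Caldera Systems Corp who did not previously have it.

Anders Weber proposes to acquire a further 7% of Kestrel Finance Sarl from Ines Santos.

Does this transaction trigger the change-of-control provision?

The purchase adds only to Anders's holdings (Ines's stake shrinks), so Anders is the only person who could newly come to control Caldera.
Anders's largest direct stake is 50% in Kestrel, which does not meet the threshold, so Anders controls no company.
Neither Anders nor any entity Anders controls holds any voting interest in Caldera.
So before the transaction, Anders does not control Caldera.
After the purchase, Anders's direct stake in Kestrel rises to 50% + 7% = 57%, and Ines's stake falls to 43%.
Anders holds 57% of Kestrel, so Anders controls Kestrel.
After the transaction, neither Anders nor any entity Anders controls holds a voting interest in Caldera, so Anders still does not control it.
No new person acquires control, so the clause is not triggered.

No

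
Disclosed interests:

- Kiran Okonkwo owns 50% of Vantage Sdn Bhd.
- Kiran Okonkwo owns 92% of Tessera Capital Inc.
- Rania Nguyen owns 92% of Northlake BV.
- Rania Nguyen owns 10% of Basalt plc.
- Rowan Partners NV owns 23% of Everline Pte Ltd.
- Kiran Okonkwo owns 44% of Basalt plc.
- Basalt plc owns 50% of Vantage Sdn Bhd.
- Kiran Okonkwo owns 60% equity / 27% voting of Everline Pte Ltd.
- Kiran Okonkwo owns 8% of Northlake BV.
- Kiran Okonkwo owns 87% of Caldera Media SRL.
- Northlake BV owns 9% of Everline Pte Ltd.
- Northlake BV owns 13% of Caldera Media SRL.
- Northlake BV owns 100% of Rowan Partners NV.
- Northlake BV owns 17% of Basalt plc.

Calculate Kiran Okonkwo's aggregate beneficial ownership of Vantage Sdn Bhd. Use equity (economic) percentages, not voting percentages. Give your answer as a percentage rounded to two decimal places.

72.68%

Kiran reaches Vantage along 3 paths.
Via Northlake → Basalt: 8% × 17% × 50% = 0.68%.
Via Basalt: 44% × 50% = 22%.
Direct stake: 50% = 50%.
Total: 0.68% + 22% + 50% = 72.68%.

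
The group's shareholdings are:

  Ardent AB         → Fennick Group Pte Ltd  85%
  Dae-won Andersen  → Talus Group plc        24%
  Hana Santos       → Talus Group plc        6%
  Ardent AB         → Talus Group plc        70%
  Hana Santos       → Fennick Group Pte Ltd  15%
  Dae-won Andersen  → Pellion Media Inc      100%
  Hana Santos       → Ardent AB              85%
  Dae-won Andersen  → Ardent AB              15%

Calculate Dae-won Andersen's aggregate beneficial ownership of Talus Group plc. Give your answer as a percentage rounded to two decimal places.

Dae-won reaches Talus along 2 paths.
Via Ardent: 15% × 70% = 10.5%.
Direct stake: 24% = 24%.
Total: 10.5% + 24% = 34.5%.
Rounded: 34.50%.

34.50%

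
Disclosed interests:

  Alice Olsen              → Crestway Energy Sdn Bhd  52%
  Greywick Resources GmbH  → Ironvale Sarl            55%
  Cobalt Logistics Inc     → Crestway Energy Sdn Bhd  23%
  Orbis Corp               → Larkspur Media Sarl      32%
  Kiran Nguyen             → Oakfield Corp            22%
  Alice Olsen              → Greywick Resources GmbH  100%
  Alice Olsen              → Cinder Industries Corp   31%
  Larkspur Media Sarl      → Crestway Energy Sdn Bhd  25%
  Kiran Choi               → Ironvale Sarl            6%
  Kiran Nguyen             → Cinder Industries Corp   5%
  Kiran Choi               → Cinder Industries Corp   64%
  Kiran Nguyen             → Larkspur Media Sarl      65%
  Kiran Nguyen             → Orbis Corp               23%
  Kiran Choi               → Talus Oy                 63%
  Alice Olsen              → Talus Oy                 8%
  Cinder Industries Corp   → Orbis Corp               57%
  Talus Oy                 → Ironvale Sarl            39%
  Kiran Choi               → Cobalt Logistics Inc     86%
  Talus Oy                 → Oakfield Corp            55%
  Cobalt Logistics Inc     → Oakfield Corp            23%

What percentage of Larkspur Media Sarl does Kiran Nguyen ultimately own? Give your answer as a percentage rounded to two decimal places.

Kiran Nguyen reaches Larkspur along 3 paths.
Direct stake: 65% = 65%.
Via Orbis: 23% × 32% = 7.36%.
Via Cinder → Orbis: 5% × 57% × 32% = 0.912%.
Total: 65% + 7.36% + 0.912% = 73.272%.
Rounded: 73.27%.

73.27%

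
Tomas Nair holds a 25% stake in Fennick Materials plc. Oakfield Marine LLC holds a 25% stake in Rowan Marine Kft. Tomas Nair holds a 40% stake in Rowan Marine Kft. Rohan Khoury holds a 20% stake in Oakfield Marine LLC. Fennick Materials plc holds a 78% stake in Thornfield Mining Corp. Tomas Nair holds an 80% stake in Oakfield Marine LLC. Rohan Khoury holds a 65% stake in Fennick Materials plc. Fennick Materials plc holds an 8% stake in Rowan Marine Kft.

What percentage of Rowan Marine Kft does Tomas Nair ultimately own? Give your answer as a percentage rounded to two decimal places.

Tomas reaches Rowan along 3 paths.
Via Oakfield: 80% × 25% = 20%.
Via Fennick: 25% × 8% = 2%.
Direct stake: 40% = 40%.
Total: 20% + 2% + 40% = 62%.
Rounded: 62.00%.

62.00%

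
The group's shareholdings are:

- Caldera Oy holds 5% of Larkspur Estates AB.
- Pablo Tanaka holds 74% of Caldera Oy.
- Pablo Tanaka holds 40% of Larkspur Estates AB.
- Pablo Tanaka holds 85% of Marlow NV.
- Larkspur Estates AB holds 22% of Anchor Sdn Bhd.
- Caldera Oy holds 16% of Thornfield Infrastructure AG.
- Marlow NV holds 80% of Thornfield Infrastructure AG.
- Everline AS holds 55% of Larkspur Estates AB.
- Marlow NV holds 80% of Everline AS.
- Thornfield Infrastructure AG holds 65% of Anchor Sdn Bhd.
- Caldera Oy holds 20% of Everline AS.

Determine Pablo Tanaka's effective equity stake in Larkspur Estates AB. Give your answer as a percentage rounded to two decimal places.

89.24%

Pablo reaches Larkspur along 4 paths.
Via Marlow → Everline: 85% × 80% × 55% = 37.4%.
Via Caldera → Everline: 74% × 20% × 55% = 8.14%.
Direct stake: 40% = 40%.
Via Caldera: 74% × 5% = 3.7%.
Total: 37.4% + 8.14% + 40% + 3.7% = 89.24%.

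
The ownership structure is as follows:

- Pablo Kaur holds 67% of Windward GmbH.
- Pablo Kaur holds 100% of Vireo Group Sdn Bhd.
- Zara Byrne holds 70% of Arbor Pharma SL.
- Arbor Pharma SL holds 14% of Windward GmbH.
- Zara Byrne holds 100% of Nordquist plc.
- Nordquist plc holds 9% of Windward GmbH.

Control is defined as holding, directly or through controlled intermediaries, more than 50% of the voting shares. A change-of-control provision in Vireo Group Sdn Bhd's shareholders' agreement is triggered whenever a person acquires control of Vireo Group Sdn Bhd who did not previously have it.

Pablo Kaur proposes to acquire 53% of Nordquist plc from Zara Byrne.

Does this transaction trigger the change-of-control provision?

The purchase adds only to Pablo's holdings (Zara's stake shrinks), so Pablo is the only person who could newly come to control Vireo.
Pablo holds 100% of Vireo, so Pablo controls Vireo.
So Pablo already controls Vireo before the transaction.
After the purchase, Pablo holds 53% of Nordquist directly, and Zara's stake falls to 47%.
Pablo controlled Vireo already, so this is not a new person acquiring control; every other person's position is unchanged or reduced.
No new person acquires control, so the clause is not triggered.

No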